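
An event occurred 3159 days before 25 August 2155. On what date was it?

−365 (one year) → Aug 25, 2154 (2794 left).
−365 (one year) → Aug 25, 2153 (2429 left).
−365 (one year) → Aug 25, 2152 (2064 left).
−366 (one year; includes Feb 29, 2152) → Aug 25, 2151 (1698 left).
−365 (one year) → Aug 25, 2150 (1333 left).
−365 (one year) → Aug 25, 2149 (968 left).
−365 (one year) → Aug 25, 2148 (603 left).
−366 (one year; includes Feb 29, 2148) → Aug 25, 2147 (237 left).
−25 → Jul 31, 2147 (end of Jul, 31 days; 212 left).
−31 → Jun 30, 2147 (end of Jun, 30 days; 181 left).
−30 → May 31, 2147 (end of May, 31 days; 151 left).
−31 → Apr 30, 2147 (end of Apr, 30 days; 120 left).
−30 → Mar 31, 2147 (end of Mar, 31 days; 90 left).
−31 → Feb 28, 2147 (end of Feb, 28 days; 59 left).
−28 → Jan 31, 2147 (end of Jan, 31 days; 31 left).
−31 → Dec 31, 2146 (end of Dec, 31 days; 0 left).

December 31, 2146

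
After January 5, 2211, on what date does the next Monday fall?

Jan 5, 2211 is a Saturday.
From Saturday to the next Monday is 2 days.
Jan 5, 2211 + 2 = Jan 7, 2211.

January 7, 2211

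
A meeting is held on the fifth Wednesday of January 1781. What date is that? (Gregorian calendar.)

January 1, 1781 is a Monday.
The first Wednesday is therefore January 3 (2 days later).
The fifth Wednesday is 3 + 4×7 = January 31.

January 31, 1781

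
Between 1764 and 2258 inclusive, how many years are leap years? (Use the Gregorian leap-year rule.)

Multiples of 4 in [1764,2258]: 124.
Of those, multiples of 100: 5 (not leap unless ÷400).
Multiples of 400: 1.
Leap years = 124 − 5 + 1 = 120.

120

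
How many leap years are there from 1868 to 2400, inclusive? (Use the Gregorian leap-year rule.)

130

Multiples of 4 in [1868,2400]: 134.
Of those, multiples of 100: 6 (not leap unless ÷400).
Multiples of 400: 2.
Leap years = 134 − 6 + 2 = 130.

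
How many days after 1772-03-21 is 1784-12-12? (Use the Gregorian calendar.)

Mar 21, 1772 → Mar 21, 1773: 365 days.
Mar 21, 1773 → Mar 21, 1774: 365 days.
Mar 21, 1774 → Mar 21, 1775: 365 days.
Mar 21, 1775 → Mar 21, 1776: 366 days (Feb 29, 1776 is in that span).
Mar 21, 1776 → Mar 21, 1777: 365 days.
Mar 21, 1777 → Mar 21, 1778: 365 days.
Mar 21, 1778 → Mar 21, 1779: 365 days.
Mar 21, 1779 → Mar 21, 1780: 366 days (Feb 29, 1780 is in that span).
Mar 21, 1780 → Mar 21, 1781: 365 days.
Mar 21, 1781 → Mar 21, 1782: 365 days.
Mar 21, 1782 → Mar 21, 1783: 365 days.
Mar 21, 1783 → Mar 21, 1784: 366 days (Feb 29, 1784 is in that span).
Mar 21, 1784 → Apr 21, 1784: 31 days (March has 31).
Apr 21, 1784 → May 21, 1784: 30 days (April has 30).
May 21, 1784 → Jun 21, 1784: 31 days (May has 31).
Jun 21, 1784 → Jul 21, 1784: 30 days (June has 30).
Jul 21, 1784 → Aug 21, 1784: 31 days (July has 31).
Aug 21, 1784 → Sep 21, 1784: 31 days (August has 31).
Sep 21, 1784 → Oct 21, 1784: 30 days (September has 30).
Oct 21, 1784 → Nov 21, 1784: 31 days (October has 31).
Nov 21, 1784 → Dec 12, 1784: 21 days.
Total: 4649 days.

4649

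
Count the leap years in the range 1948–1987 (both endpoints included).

Multiples of 4 in [1948,1987]: 10.
Of those, multiples of 100: 0 (not leap unless ÷400).
Multiples of 400: 0.
Leap years = 10 − 0 + 0 = 10.

10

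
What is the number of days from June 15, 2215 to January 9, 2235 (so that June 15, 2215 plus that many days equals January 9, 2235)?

7148

Jun 15, 2215 → Jun 15, 2216: 366 days (Feb 29, 2216 is in that span).
Jun 15, 2216 → Jun 15, 2217: 365 days.
Jun 15, 2217 → Jun 15, 2218: 365 days.
Jun 15, 2218 → Jun 15, 2219: 365 days.
Jun 15, 2219 → Jun 15, 2220: 366 days (Feb 29, 2220 is in that span).
Jun 15, 2220 → Jun 15, 2221: 365 days.
Jun 15, 2221 → Jun 15, 2222: 365 days.
Jun 15, 2222 → Jun 15, 2223: 365 days.
Jun 15, 2223 → Jun 15, 2224: 366 days (Feb 29, 2224 is in that span).
Jun 15, 2224 → Jun 15, 2225: 365 days.
Jun 15, 2225 → Jun 15, 2226: 365 days.
Jun 15, 2226 → Jun 15, 2227: 365 days.
Jun 15, 2227 → Jun 15, 2228: 366 days (Feb 29, 2228 is in that span).
Jun 15, 2228 → Jun 15, 2229: 365 days.
Jun 15, 2229 → Jun 15, 2230: 365 days.
Jun 15, 2230 → Jun 15, 2231: 365 days.
Jun 15, 2231 → Jun 15, 2232: 366 days (Feb 29, 2232 is in that span).
Jun 15, 2232 → Jun 15, 2233: 365 days.
Jun 15, 2233 → Jun 15, 2234: 365 days.
Jun 15, 2234 → Jul 15, 2234: 30 days (June has 30).
Jul 15, 2234 → Aug 15, 2234: 31 days (July has 31).
Aug 15, 2234 → Sep 15, 2234: 31 days (August has 31).
Sep 15, 2234 → Oct 15, 2234: 30 days (September has 30).
Oct 15, 2234 → Nov 15, 2234: 31 days (October has 31).
Nov 15, 2234 → Dec 15, 2234: 30 days (November has 30).
Dec 15, 2234 → Jan 9, 2235: 25 days.
Total: 7148 days.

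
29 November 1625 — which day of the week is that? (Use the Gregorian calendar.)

Saturday

Doomsday rule: the anchor day for the 1600s is Tuesday. For year 25: 25÷12 = 2 r 1, and 1÷4 = 0, so 2+1+0 = 3.
Tuesday + 3 ≡ Friday — that's 1625's doomsday.
In November the doomsday date is Nov 7.
Nov 29 is 22 days after Nov 7; 22 mod 7 = 1, so Friday + 1 = Saturday.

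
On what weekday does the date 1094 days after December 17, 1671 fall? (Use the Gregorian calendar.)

Saturday

First find the weekday of Dec 17, 1671. Doomsday rule: the anchor day for the 1600s is Tuesday. For year 71: 71÷12 = 5 r 11, and 11÷4 = 2, so 5+11+2 = 18.
Tuesday + 18 ≡ Saturday — that's 1671's doomsday.
In December the doomsday date is Dec 12.
Dec 17 is 5 days after Dec 12; 5 mod 7 = 5, so Saturday + 5 = Thursday.
1094 mod 7 = 2, so 1094 days after a Thursday is Thursday + 2 = Saturday.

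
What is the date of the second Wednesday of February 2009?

February 1, 2009 is a Sunday.
The first Wednesday is therefore February 4 (3 days later).
The second Wednesday is 4 + 1×7 = February 11.

February 11, 2009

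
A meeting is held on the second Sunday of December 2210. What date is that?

December 1, 2210 is a Saturday.
The first Sunday is therefore December 2 (1 days later).
The second Sunday is 2 + 1×7 = December 9.

December 9, 2210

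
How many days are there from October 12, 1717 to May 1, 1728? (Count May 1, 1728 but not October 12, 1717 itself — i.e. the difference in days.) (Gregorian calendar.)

3854

Oct 12, 1717 → Oct 12, 1718: 365 days.
Oct 12, 1718 → Oct 12, 1719: 365 days.
Oct 12, 1719 → Oct 12, 1720: 366 days (Feb 29, 1720 is in that span).
Oct 12, 1720 → Oct 12, 1721: 365 days.
Oct 12, 1721 → Oct 12, 1722: 365 days.
Oct 12, 1722 → Oct 12, 1723: 365 days.
Oct 12, 1723 → Oct 12, 1724: 366 days (Feb 29, 1724 is in that span).
Oct 12, 1724 → Oct 12, 1725: 365 days.
Oct 12, 1725 → Oct 12, 1726: 365 days.
Oct 12, 1726 → Oct 12, 1727: 365 days.
Oct 12, 1727 → Nov 12, 1727: 31 days (October has 31).
Nov 12, 1727 → Dec 12, 1727: 30 days (November has 30).
Dec 12, 1727 → Jan 12, 1728: 31 days (December has 31).
Jan 12, 1728 → Feb 12, 1728: 31 days (January has 31).
Feb 12, 1728 → Mar 12, 1728: 29 days (February has 29).
Mar 12, 1728 → Apr 12, 1728: 31 days (March has 31).
Apr 12, 1728 → May 1, 1728: 19 days.
Total: 3854 days.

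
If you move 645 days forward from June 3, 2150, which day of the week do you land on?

Thursday

First find the weekday of Jun 3, 2150. Doomsday rule: the anchor day for the 2100s is Sunday. For year 50: 50÷12 = 4 r 2, and 2÷4 = 0, so 4+2+0 = 6.
Sunday + 6 ≡ Saturday — that's 2150's doomsday.
In June the doomsday date is Jun 6.
Jun 3 is 3 days before Jun 6; 3 mod 7 = 3, so Saturday − 3 = Wednesday.
645 mod 7 = 1, so 645 days after a Wednesday is Wednesday + 1 = Thursday.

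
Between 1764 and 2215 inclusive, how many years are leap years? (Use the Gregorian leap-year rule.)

Multiples of 4 in [1764,2215]: 113.
Of those, multiples of 100: 5 (not leap unless ÷400).
Multiples of 400: 1.
Leap years = 113 − 5 + 1 = 109.

109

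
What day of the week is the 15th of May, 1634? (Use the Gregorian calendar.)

Doomsday rule: the anchor day for the 1600s is Tuesday. For year 34: 34÷12 = 2 r 10, and 10÷4 = 2, so 2+10+2 = 14.
Tuesday + 14 ≡ Tuesday — that's 1634's doomsday.
In May the doomsday date is May 9.
May 15 is 6 days after May 9; 6 mod 7 = 6, so Tuesday + 6 = Monday.

Monday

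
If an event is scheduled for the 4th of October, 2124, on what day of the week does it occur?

Doomsday rule: the anchor day for the 2100s is Sunday. For year 24: 24÷12 = 2 r 0, and 0÷4 = 0, so 2+0+0 = 2.
Sunday + 2 ≡ Tuesday — that's 2124's doomsday.
In October the doomsday date is Oct 10.
Oct 4 is 6 days before Oct 10; 6 mod 7 = 6, so Tuesday − 6 = Wednesday.

Wednesday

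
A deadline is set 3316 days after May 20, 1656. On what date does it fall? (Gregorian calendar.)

+365 (one year) → May 20, 1657 (2951 left).
+365 (one year) → May 20, 1658 (2586 left).
+365 (one year) → May 20, 1659 (2221 left).
+366 (one year; includes Feb 29, 1660) → May 20, 1660 (1855 left).
+365 (one year) → May 20, 1661 (1490 left).
+365 (one year) → May 20, 1662 (1125 left).
+365 (one year) → May 20, 1663 (760 left).
+366 (one year; includes Feb 29, 1664) → May 20, 1664 (394 left).
May has 31 days: +12 → Jun 1, 1664 (382 left).
Jun has 30 days: +30 → Jul 1, 1664 (352 left).
Jul has 31 days: +31 → Aug 1, 1664 (321 left).
Aug has 31 days: +31 → Sep 1, 1664 (290 left).
Sep has 30 days: +30 → Oct 1, 1664 (260 left).
Oct has 31 days: +31 → Nov 1, 1664 (229 left).
Nov has 30 days: +30 → Dec 1, 1664 (199 left).
Dec has 31 days: +31 → Jan 1, 1665 (168 left).
Jan has 31 days: +31 → Feb 1, 1665 (137 left).
Feb has 28 days: +28 → Mar 1, 1665 (109 left).
Mar has 31 days: +31 → Apr 1, 1665 (78 left).
Apr has 30 days: +30 → May 1, 1665 (48 left).
May has 31 days: +31 → Jun 1, 1665 (17 left).
+17 → Jun 18, 1665.

June 18, 1665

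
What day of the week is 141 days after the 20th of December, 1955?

Wednesday

Dec 20, 1955 is a Tuesday.
141 mod 7 = 1, so 141 days after a Tuesday is Tuesday + 1 = Wednesday.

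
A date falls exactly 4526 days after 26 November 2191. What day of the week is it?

Wednesday

First find the weekday of Nov 26, 2191. Doomsday rule: the anchor day for the 2100s is Sunday. For year 91: 91÷12 = 7 r 7, and 7÷4 = 1, so 7+7+1 = 15.
Sunday + 15 ≡ Monday — that's 2191's doomsday.
In November the doomsday date is Nov 7.
Nov 26 is 19 days after Nov 7; 19 mod 7 = 5, so Monday + 5 = Saturday.
4526 mod 7 = 4, so 4526 days after a Saturday is Saturday + 4 = Wednesday.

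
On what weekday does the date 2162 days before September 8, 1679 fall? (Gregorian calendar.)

Sep 8, 1679 is a Friday.
2162 mod 7 = 6, so 2162 days before a Friday is Friday − 6 = Saturday.

Saturday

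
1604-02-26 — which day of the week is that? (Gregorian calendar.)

Doomsday rule: the anchor day for the 1600s is Tuesday. For year 04: 4÷12 = 0 r 4, and 4÷4 = 1, so 0+4+1 = 5.
Tuesday + 5 ≡ Sunday — that's 1604's doomsday.
In February the doomsday date is Feb 29 (1604 is a leap year (divisible by 4)).
Feb 26 is 3 days before Feb 29; 3 mod 7 = 3, so Sunday − 3 = Thursday.

Thursday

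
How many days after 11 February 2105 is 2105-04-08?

56

Feb 11, 2105 → Mar 11, 2105: 28 days (February has 28).
Mar 11, 2105 → Apr 8, 2105: 28 days.
Total: 56 days.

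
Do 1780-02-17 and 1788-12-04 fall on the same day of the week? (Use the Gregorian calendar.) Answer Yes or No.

From Feb 17, 1780 to Dec 4, 1788 is 3213 days.
3213 mod 7 = 0, so they are the same weekday.
(Feb 17, 1780 is a Thursday; Dec 4, 1788 is a Thursday.)

Yes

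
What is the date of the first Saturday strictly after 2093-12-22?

Dec 22, 2093 is a Tuesday.
From Tuesday to the next Saturday is 4 days.
Dec 22, 2093 + 4 = Dec 26, 2093.

December 26, 2093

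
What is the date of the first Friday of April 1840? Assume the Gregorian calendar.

April 1, 1840 is a Wednesday.
The first Friday is therefore April 3 (2 days later).

April 3, 1840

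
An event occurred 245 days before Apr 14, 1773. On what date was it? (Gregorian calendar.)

August 12, 1772

−14 → Mar 31, 1773 (end of Mar, 31 days; 231 left).
−31 → Feb 28, 1773 (end of Feb, 28 days; 200 left).
−28 → Jan 31, 1773 (end of Jan, 31 days; 172 left).
−31 → Dec 31, 1772 (end of Dec, 31 days; 141 left).
−31 → Nov 30, 1772 (end of Nov, 30 days; 110 left).
−30 → Oct 31, 1772 (end of Oct, 31 days; 80 left).
−31 → Sep 30, 1772 (end of Sep, 30 days; 49 left).
−30 → Aug 31, 1772 (end of Aug, 31 days; 19 left).
−19 → Aug 12, 1772.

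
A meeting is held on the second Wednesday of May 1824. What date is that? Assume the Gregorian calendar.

May 1, 1824 is a Saturday.
The first Wednesday is therefore May 5 (4 days later).
The second Wednesday is 5 + 1×7 = May 12.

May 12, 1824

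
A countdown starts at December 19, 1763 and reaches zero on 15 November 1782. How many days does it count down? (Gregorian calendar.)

Dec 19, 1763 → Dec 19, 1764: 366 days (Feb 29, 1764 is in that span).
Dec 19, 1764 → Dec 19, 1765: 365 days.
Dec 19, 1765 → Dec 19, 1766: 365 days.
Dec 19, 1766 → Dec 19, 1767: 365 days.
Dec 19, 1767 → Dec 19, 1768: 366 days (Feb 29, 1768 is in that span).
Dec 19, 1768 → Dec 19, 1769: 365 days.
Dec 19, 1769 → Dec 19, 1770: 365 days.
Dec 19, 1770 → Dec 19, 1771: 365 days.
Dec 19, 1771 → Dec 19, 1772: 366 days (Feb 29, 1772 is in that span).
Dec 19, 1772 → Dec 19, 1773: 365 days.
Dec 19, 1773 → Dec 19, 1774: 365 days.
Dec 19, 1774 → Dec 19, 1775: 365 days.
Dec 19, 1775 → Dec 19, 1776: 366 days (Feb 29, 1776 is in that span).
Dec 19, 1776 → Dec 19, 1777: 365 days.
Dec 19, 1777 → Dec 19, 1778: 365 days.
Dec 19, 1778 → Dec 19, 1779: 365 days.
Dec 19, 1779 → Dec 19, 1780: 366 days (Feb 29, 1780 is in that span).
Dec 19, 1780 → Dec 19, 1781: 365 days.
Dec 19, 1781 → Jan 19, 1782: 31 days (December has 31).
Jan 19, 1782 → Feb 19, 1782: 31 days (January has 31).
Feb 19, 1782 → Mar 19, 1782: 28 days (February has 28).
Mar 19, 1782 → Apr 19, 1782: 31 days (March has 31).
Apr 19, 1782 → May 19, 1782: 30 days (April has 30).
May 19, 1782 → Jun 19, 1782: 31 days (May has 31).
Jun 19, 1782 → Jul 19, 1782: 30 days (June has 30).
Jul 19, 1782 → Aug 19, 1782: 31 days (July has 31).
Aug 19, 1782 → Sep 19, 1782: 31 days (August has 31).
Sep 19, 1782 → Oct 19, 1782: 30 days (September has 30).
Oct 19, 1782 → Nov 15, 1782: 27 days.
Total: 6906 days.

6906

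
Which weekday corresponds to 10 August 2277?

Friday

Doomsday rule: the anchor day for the 2200s is Friday. For year 77: 77÷12 = 6 r 5, and 5÷4 = 1, so 6+5+1 = 12.
Friday + 12 ≡ Wednesday — that's 2277's doomsday.
In August the doomsday date is Aug 8.
Aug 10 is 2 days after Aug 8; 2 mod 7 = 2, so Wednesday + 2 = Friday.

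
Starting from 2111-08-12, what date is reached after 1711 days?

+366 (one year; includes Feb 29, 2112) → Aug 12, 2112 (1345 left).
+365 (one year) → Aug 12, 2113 (980 left).
+365 (one year) → Aug 12, 2114 (615 left).
+365 (one year) → Aug 12, 2115 (250 left).
Aug has 31 days: +20 → Sep 1, 2115 (230 left).
Sep has 30 days: +30 → Oct 1, 2115 (200 left).
Oct has 31 days: +31 → Nov 1, 2115 (169 left).
Nov has 30 days: +30 → Dec 1, 2115 (139 left).
Dec has 31 days: +31 → Jan 1, 2116 (108 left).
Jan has 31 days: +31 → Feb 1, 2116 (77 left).
Feb has 29 days: +29 → Mar 1, 2116 (48 left).
Mar has 31 days: +31 → Apr 1, 2116 (17 left).
+17 → Apr 18, 2116.

April 18, 2116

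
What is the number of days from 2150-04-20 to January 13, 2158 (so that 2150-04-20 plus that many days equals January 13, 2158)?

2825

Apr 20, 2150 → Apr 20, 2151: 365 days.
Apr 20, 2151 → Apr 20, 2152: 366 days (Feb 29, 2152 is in that span).
Apr 20, 2152 → Apr 20, 2153: 365 days.
Apr 20, 2153 → Apr 20, 2154: 365 days.
Apr 20, 2154 → Apr 20, 2155: 365 days.
Apr 20, 2155 → Apr 20, 2156: 366 days (Feb 29, 2156 is in that span).
Apr 20, 2156 → Apr 20, 2157: 365 days.
Apr 20, 2157 → May 20, 2157: 30 days (April has 30).
May 20, 2157 → Jun 20, 2157: 31 days (May has 31).
Jun 20, 2157 → Jul 20, 2157: 30 days (June has 30).
Jul 20, 2157 → Aug 20, 2157: 31 days (July has 31).
Aug 20, 2157 → Sep 20, 2157: 31 days (August has 31).
Sep 20, 2157 → Oct 20, 2157: 30 days (September has 30).
Oct 20, 2157 → Nov 20, 2157: 31 days (October has 31).
Nov 20, 2157 → Dec 20, 2157: 30 days (November has 30).
Dec 20, 2157 → Jan 13, 2158: 24 days.
Total: 2825 days.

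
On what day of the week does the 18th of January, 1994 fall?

Doomsday rule: the anchor day for the 1900s is Wednesday. For year 94: 94÷12 = 7 r 10, and 10÷4 = 2, so 7+10+2 = 19.
Wednesday + 19 ≡ Monday — that's 1994's doomsday.
In January the doomsday date is Jan 3 (1994 is not a leap year).
Jan 18 is 15 days after Jan 3; 15 mod 7 = 1, so Monday + 1 = Tuesday.

Tuesday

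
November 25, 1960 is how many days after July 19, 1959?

Jul 19, 1959 → Jul 19, 1960: 366 days (Feb 29, 1960 is in that span).
Jul 19, 1960 → Aug 19, 1960: 31 days (July has 31).
Aug 19, 1960 → Sep 19, 1960: 31 days (August has 31).
Sep 19, 1960 → Oct 19, 1960: 30 days (September has 30).
Oct 19, 1960 → Nov 19, 1960: 31 days (October has 31).
Nov 19, 1960 → Nov 25, 1960: 6 days.
Total: 495 days.

495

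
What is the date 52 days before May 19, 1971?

March 28, 1971

−19 → Apr 30, 1971 (end of Apr, 30 days; 33 left).
−30 → Mar 31, 1971 (end of Mar, 31 days; 3 left).
−3 → Mar 28, 1971.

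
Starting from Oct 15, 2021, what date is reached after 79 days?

Oct has 31 days: +17 → Nov 1, 2021 (62 left).
Nov has 30 days: +30 → Dec 1, 2021 (32 left).
Dec has 31 days: +31 → Jan 1, 2022 (1 left).
+1 → Jan 2, 2022.

January 2, 2022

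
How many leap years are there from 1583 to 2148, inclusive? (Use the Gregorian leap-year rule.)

Multiples of 4 in [1583,2148]: 142.
Of those, multiples of 100: 6 (not leap unless ÷400).
Multiples of 400: 2.
Leap years = 142 − 6 + 2 = 138.

138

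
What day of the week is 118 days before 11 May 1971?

May 11, 1971 is a Tuesday.
118 mod 7 = 6, so 118 days before a Tuesday is Tuesday − 6 = Wednesday.

Wednesday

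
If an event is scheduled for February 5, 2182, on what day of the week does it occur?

Doomsday rule: the anchor day for the 2100s is Sunday. For year 82: 82÷12 = 6 r 10, and 10÷4 = 2, so 6+10+2 = 18.
Sunday + 18 ≡ Thursday — that's 2182's doomsday.
In February the doomsday date is Feb 28 (2182 is not a leap year).
Feb 5 is 23 days before Feb 28; 23 mod 7 = 2, so Thursday − 2 = Tuesday.

Tuesday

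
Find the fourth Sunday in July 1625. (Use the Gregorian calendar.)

July 1, 1625 is a Tuesday.
The first Sunday is therefore July 6 (5 days later).
The fourth Sunday is 6 + 3×7 = July 27.

July 27, 1625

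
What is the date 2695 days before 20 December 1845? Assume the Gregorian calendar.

−365 (one year) → Dec 20, 1844 (2330 left).
−366 (one year; includes Feb 29, 1844) → Dec 20, 1843 (1964 left).
−365 (one year) → Dec 20, 1842 (1599 left).
−365 (one year) → Dec 20, 1841 (1234 left).
−365 (one year) → Dec 20, 1840 (869 left).
−366 (one year; includes Feb 29, 1840) → Dec 20, 1839 (503 left).
−365 (one year) → Dec 20, 1838 (138 left).
−20 → Nov 30, 1838 (end of Nov, 30 days; 118 left).
−30 → Oct 31, 1838 (end of Oct, 31 days; 88 left).
−31 → Sep 30, 1838 (end of Sep, 30 days; 57 left).
−30 → Aug 31, 1838 (end of Aug, 31 days; 27 left).
−27 → Aug 4, 1838.

August 4, 1838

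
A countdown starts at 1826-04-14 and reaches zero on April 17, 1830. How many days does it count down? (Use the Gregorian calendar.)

Apr 14, 1826 → Apr 14, 1827: 365 days.
Apr 14, 1827 → Apr 14, 1828: 366 days (Feb 29, 1828 is in that span).
Apr 14, 1828 → Apr 14, 1829: 365 days.
Apr 14, 1829 → May 14, 1829: 30 days (April has 30).
May 14, 1829 → Jun 14, 1829: 31 days (May has 31).
Jun 14, 1829 → Jul 14, 1829: 30 days (June has 30).
Jul 14, 1829 → Aug 14, 1829: 31 days (July has 31).
Aug 14, 1829 → Sep 14, 1829: 31 days (August has 31).
Sep 14, 1829 → Oct 14, 1829: 30 days (September has 30).
Oct 14, 1829 → Nov 14, 1829: 31 days (October has 31).
Nov 14, 1829 → Dec 14, 1829: 30 days (November has 30).
Dec 14, 1829 → Jan 14, 1830: 31 days (December has 31).
Jan 14, 1830 → Feb 14, 1830: 31 days (January has 31).
Feb 14, 1830 → Mar 14, 1830: 28 days (February has 28).
Mar 14, 1830 → Apr 14, 1830: 31 days (March has 31).
Apr 14, 1830 → Apr 17, 1830: 3 days.
Total: 1464 days.

1464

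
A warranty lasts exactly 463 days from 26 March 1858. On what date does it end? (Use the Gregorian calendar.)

July 2, 1859

+365 (one year) → Mar 26, 1859 (98 left).
Mar has 31 days: +6 → Apr 1, 1859 (92 left).
Apr has 30 days: +30 → May 1, 1859 (62 left).
May has 31 days: +31 → Jun 1, 1859 (31 left).
Jun has 30 days: +30 → Jul 1, 1859 (1 left).
+1 → Jul 2, 1859.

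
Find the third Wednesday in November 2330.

November 19, 2330

November 1, 2330 is a Saturday.
The first Wednesday is therefore November 5 (4 days later).
The third Wednesday is 5 + 2×7 = November 19.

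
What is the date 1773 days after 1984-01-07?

November 14, 1988

+366 (one year; includes Feb 29, 1984) → Jan 7, 1985 (1407 left).
+365 (one year) → Jan 7, 1986 (1042 left).
+365 (one year) → Jan 7, 1987 (677 left).
+365 (one year) → Jan 7, 1988 (312 left).
Jan has 31 days: +25 → Feb 1, 1988 (287 left).
Feb has 29 days: +29 → Mar 1, 1988 (258 left).
Mar has 31 days: +31 → Apr 1, 1988 (227 left).
Apr has 30 days: +30 → May 1, 1988 (197 left).
May has 31 days: +31 → Jun 1, 1988 (166 left).
Jun has 30 days: +30 → Jul 1, 1988 (136 left).
Jul has 31 days: +31 → Aug 1, 1988 (105 left).
Aug has 31 days: +31 → Sep 1, 1988 (74 left).
Sep has 30 days: +30 → Oct 1, 1988 (44 left).
Oct has 31 days: +31 → Nov 1, 1988 (13 left).
+13 → Nov 14, 1988.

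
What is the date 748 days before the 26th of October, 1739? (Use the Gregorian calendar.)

October 8, 1737

−365 (one year) → Oct 26, 1738 (383 left).
−26 → Sep 30, 1738 (end of Sep, 30 days; 357 left).
−30 → Aug 31, 1738 (end of Aug, 31 days; 327 left).
−31 → Jul 31, 1738 (end of Jul, 31 days; 296 left).
−31 → Jun 30, 1738 (end of Jun, 30 days; 265 left).
−30 → May 31, 1738 (end of May, 31 days; 235 left).
−31 → Apr 30, 1738 (end of Apr, 30 days; 204 left).
−30 → Mar 31, 1738 (end of Mar, 31 days; 174 left).
−31 → Feb 28, 1738 (end of Feb, 28 days; 143 left).
−28 → Jan 31, 1738 (end of Jan, 31 days; 115 left).
−31 → Dec 31, 1737 (end of Dec, 31 days; 84 left).
−31 → Nov 30, 1737 (end of Nov, 30 days; 53 left).
−30 → Oct 31, 1737 (end of Oct, 31 days; 23 left).
−23 → Oct 8, 1737.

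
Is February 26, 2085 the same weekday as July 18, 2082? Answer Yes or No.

From Jul 18, 2082 to Feb 26, 2085 is 954 days.
954 mod 7 = 2, so they are different weekdays.
(Jul 18, 2082 is a Saturday; Feb 26, 2085 is a Monday.)

No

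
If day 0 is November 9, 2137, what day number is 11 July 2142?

Nov 9, 2137 → Nov 9, 2138: 365 days.
Nov 9, 2138 → Nov 9, 2139: 365 days.
Nov 9, 2139 → Nov 9, 2140: 366 days (Feb 29, 2140 is in that span).
Nov 9, 2140 → Nov 9, 2141: 365 days.
Nov 9, 2141 → Dec 9, 2141: 30 days (November has 30).
Dec 9, 2141 → Jan 9, 2142: 31 days (December has 31).
Jan 9, 2142 → Feb 9, 2142: 31 days (January has 31).
Feb 9, 2142 → Mar 9, 2142: 28 days (February has 28).
Mar 9, 2142 → Apr 9, 2142: 31 days (March has 31).
Apr 9, 2142 → May 9, 2142: 30 days (April has 30).
May 9, 2142 → Jun 9, 2142: 31 days (May has 31).
Jun 9, 2142 → Jul 9, 2142: 30 days (June has 30).
Jul 9, 2142 → Jul 11, 2142: 2 days.
Total: 1705 days.

1705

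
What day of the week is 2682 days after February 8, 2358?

First find the weekday of Feb 8, 2358. Doomsday rule: the anchor day for the 2300s is Wednesday. For year 58: 58÷12 = 4 r 10, and 10÷4 = 2, so 4+10+2 = 16.
Wednesday + 16 ≡ Friday — that's 2358's doomsday.
In February the doomsday date is Feb 28 (2358 is not a leap year).
Feb 8 is 20 days before Feb 28; 20 mod 7 = 6, so Friday − 6 = Saturday.
2682 mod 7 = 1, so 2682 days after a Saturday is Saturday + 1 = Sunday.

Sunday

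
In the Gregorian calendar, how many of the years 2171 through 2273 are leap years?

25

Multiples of 4 in [2171,2273]: 26.
Of those, multiples of 100: 1 (not leap unless ÷400).
Multiples of 400: 0.
Leap years = 26 − 1 + 0 = 25.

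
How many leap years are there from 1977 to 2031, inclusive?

13

Multiples of 4 in [1977,2031]: 13.
Of those, multiples of 100: 1 (not leap unless ÷400).
Multiples of 400: 1.
Leap years = 13 − 1 + 1 = 13.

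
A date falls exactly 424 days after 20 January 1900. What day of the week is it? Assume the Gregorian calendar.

Wednesday

Jan 20, 1900 is a Saturday.
424 mod 7 = 4, so 424 days after a Saturday is Saturday + 4 = Wednesday.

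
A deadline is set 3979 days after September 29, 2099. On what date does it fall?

+365 (one year) → Sep 29, 2100 (3614 left).
+365 (one year) → Sep 29, 2101 (3249 left).
+365 (one year) → Sep 29, 2102 (2884 left).
+365 (one year) → Sep 29, 2103 (2519 left).
+366 (one year; includes Feb 29, 2104) → Sep 29, 2104 (2153 left).
+365 (one year) → Sep 29, 2105 (1788 left).
+365 (one year) → Sep 29, 2106 (1423 left).
+365 (one year) → Sep 29, 2107 (1058 left).
+366 (one year; includes Feb 29, 2108) → Sep 29, 2108 (692 left).
+365 (one year) → Sep 29, 2109 (327 left).
Sep has 30 days: +2 → Oct 1, 2109 (325 left).
Oct has 31 days: +31 → Nov 1, 2109 (294 left).
Nov has 30 days: +30 → Dec 1, 2109 (264 left).
Dec has 31 days: +31 → Jan 1, 2110 (233 left).
Jan has 31 days: +31 → Feb 1, 2110 (202 left).
Feb has 28 days: +28 → Mar 1, 2110 (174 left).
Mar has 31 days: +31 → Apr 1, 2110 (143 left).
Apr has 30 days: +30 → May 1, 2110 (113 left).
May has 31 days: +31 → Jun 1, 2110 (82 left).
Jun has 30 days: +30 → Jul 1, 2110 (52 left).
Jul has 31 days: +31 → Aug 1, 2110 (21 left).
+21 → Aug 22, 2110.

August 22, 2110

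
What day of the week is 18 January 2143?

Friday

January 1, 2143 is a Tuesday.
Jan 1, 2143 → Jan 18, 2143: 17 days.
Total: 17 days.
17 mod 7 = 3, so Tuesday + 3 = Friday.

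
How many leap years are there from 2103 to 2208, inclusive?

26

Multiples of 4 in [2103,2208]: 27.
Of those, multiples of 100: 1 (not leap unless ÷400).
Multiples of 400: 0.
Leap years = 27 − 1 + 0 = 26.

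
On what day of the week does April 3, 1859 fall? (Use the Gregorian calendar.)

Doomsday rule: the anchor day for the 1800s is Friday. For year 59: 59÷12 = 4 r 11, and 11÷4 = 2, so 4+11+2 = 17.
Friday + 17 ≡ Monday — that's 1859's doomsday.
In April the doomsday date is Apr 4.
Apr 3 is 1 day before Apr 4; 1 mod 7 = 1, so Monday − 1 = Sunday.

Sunday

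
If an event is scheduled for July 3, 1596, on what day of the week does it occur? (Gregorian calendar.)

Doomsday rule: the anchor day for the 1500s is Wednesday. For year 96: 96÷12 = 8 r 0, and 0÷4 = 0, so 8+0+0 = 8.
Wednesday + 8 ≡ Thursday — that's 1596's doomsday.
In July the doomsday date is Jul 11.
Jul 3 is 8 days before Jul 11; 8 mod 7 = 1, so Thursday − 1 = Wednesday.

Wednesday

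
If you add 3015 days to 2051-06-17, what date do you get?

+366 (one year; includes Feb 29, 2052) → Jun 17, 2052 (2649 left).
+365 (one year) → Jun 17, 2053 (2284 left).
+365 (one year) → Jun 17, 2054 (1919 left).
+365 (one year) → Jun 17, 2055 (1554 left).
+366 (one year; includes Feb 29, 2056) → Jun 17, 2056 (1188 left).
+365 (one year) → Jun 17, 2057 (823 left).
+365 (one year) → Jun 17, 2058 (458 left).
+365 (one year) → Jun 17, 2059 (93 left).
Jun has 30 days: +14 → Jul 1, 2059 (79 left).
Jul has 31 days: +31 → Aug 1, 2059 (48 left).
Aug has 31 days: +31 → Sep 1, 2059 (17 left).
+17 → Sep 18, 2059.

September 18, 2059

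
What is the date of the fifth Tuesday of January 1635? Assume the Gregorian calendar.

January 1, 1635 is a Monday.
The first Tuesday is therefore January 2 (1 days later).
The fifth Tuesday is 2 + 4×7 = January 30.

January 30, 1635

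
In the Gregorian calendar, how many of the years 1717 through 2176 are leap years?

112

Multiples of 4 in [1717,2176]: 115.
Of those, multiples of 100: 4 (not leap unless ÷400).
Multiples of 400: 1.
Leap years = 115 − 4 + 1 = 112.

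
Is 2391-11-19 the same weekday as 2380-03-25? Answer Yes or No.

Yes

From Mar 25, 2380 to Nov 19, 2391 is 4256 days.
4256 mod 7 = 0, so they are the same weekday.
(Mar 25, 2380 is a Tuesday; Nov 19, 2391 is a Tuesday.)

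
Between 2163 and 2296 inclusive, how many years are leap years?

33

Multiples of 4 in [2163,2296]: 34.
Of those, multiples of 100: 1 (not leap unless ÷400).
Multiples of 400: 0.
Leap years = 34 − 1 + 0 = 33.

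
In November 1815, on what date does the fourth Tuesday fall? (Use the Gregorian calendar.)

November 28, 1815

November 1, 1815 is a Wednesday.
The first Tuesday is therefore November 7 (6 days later).
The fourth Tuesday is 7 + 3×7 = November 28.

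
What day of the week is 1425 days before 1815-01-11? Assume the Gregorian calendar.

First find the weekday of Jan 11, 1815. Doomsday rule: the anchor day for the 1800s is Friday. For year 15: 15÷12 = 1 r 3, and 3÷4 = 0, so 1+3+0 = 4.
Friday + 4 ≡ Tuesday — that's 1815's doomsday.
In January the doomsday date is Jan 3 (1815 is not a leap year).
Jan 11 is 8 days after Jan 3; 8 mod 7 = 1, so Tuesday + 1 = Wednesday.
1425 mod 7 = 4, so 1425 days before a Wednesday is Wednesday − 4 = Saturday.

Saturday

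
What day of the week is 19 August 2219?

Thursday

Doomsday rule: the anchor day for the 2200s is Friday. For year 19: 19÷12 = 1 r 7, and 7÷4 = 1, so 1+7+1 = 9.
Friday + 9 ≡ Sunday — that's 2219's doomsday.
In August the doomsday date is Aug 8.
Aug 19 is 11 days after Aug 8; 11 mod 7 = 4, so Sunday + 4 = Thursday.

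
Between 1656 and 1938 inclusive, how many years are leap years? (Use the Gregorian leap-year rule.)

Multiples of 4 in [1656,1938]: 71.
Of those, multiples of 100: 3 (not leap unless ÷400).
Multiples of 400: 0.
Leap years = 71 − 3 + 0 = 68.

68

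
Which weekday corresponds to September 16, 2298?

Doomsday rule: the anchor day for the 2200s is Friday. For year 98: 98÷12 = 8 r 2, and 2÷4 = 0, so 8+2+0 = 10.
Friday + 10 ≡ Monday — that's 2298's doomsday.
In September the doomsday date is Sep 5.
Sep 16 is 11 days after Sep 5; 11 mod 7 = 4, so Monday + 4 = Friday.

Friday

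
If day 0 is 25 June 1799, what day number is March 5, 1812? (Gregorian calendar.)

4636

Jun 25, 1799 → Jun 25, 1800: 365 days.
Jun 25, 1800 → Jun 25, 1801: 365 days.
Jun 25, 1801 → Jun 25, 1802: 365 days.
Jun 25, 1802 → Jun 25, 1803: 365 days.
Jun 25, 1803 → Jun 25, 1804: 366 days (Feb 29, 1804 is in that span).
Jun 25, 1804 → Jun 25, 1805: 365 days.
Jun 25, 1805 → Jun 25, 1806: 365 days.
Jun 25, 1806 → Jun 25, 1807: 365 days.
Jun 25, 1807 → Jun 25, 1808: 366 days (Feb 29, 1808 is in that span).
Jun 25, 1808 → Jun 25, 1809: 365 days.
Jun 25, 1809 → Jun 25, 1810: 365 days.
Jun 25, 1810 → Jun 25, 1811: 365 days.
Jun 25, 1811 → Jul 25, 1811: 30 days (June has 30).
Jul 25, 1811 → Aug 25, 1811: 31 days (July has 31).
Aug 25, 1811 → Sep 25, 1811: 31 days (August has 31).
Sep 25, 1811 → Oct 25, 1811: 30 days (September has 30).
Oct 25, 1811 → Nov 25, 1811: 31 days (October has 31).
Nov 25, 1811 → Dec 25, 1811: 30 days (November has 30).
Dec 25, 1811 → Jan 25, 1812: 31 days (December has 31).
Jan 25, 1812 → Feb 25, 1812: 31 days (January has 31).
Feb 25, 1812 → Mar 5, 1812: 9 days.
Total: 4636 days.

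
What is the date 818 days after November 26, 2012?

February 22, 2015

+365 (one year) → Nov 26, 2013 (453 left).
+365 (one year) → Nov 26, 2014 (88 left).
Nov has 30 days: +5 → Dec 1, 2014 (83 left).
Dec has 31 days: +31 → Jan 1, 2015 (52 left).
Jan has 31 days: +31 → Feb 1, 2015 (21 left).
+21 → Feb 22, 2015.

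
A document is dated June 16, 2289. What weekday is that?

Sunday

Doomsday rule: the anchor day for the 2200s is Friday. For year 89: 89÷12 = 7 r 5, and 5÷4 = 1, so 7+5+1 = 13.
Friday + 13 ≡ Thursday — that's 2289's doomsday.
In June the doomsday date is Jun 6.
Jun 16 is 10 days after Jun 6; 10 mod 7 = 3, so Thursday + 3 = Sunday.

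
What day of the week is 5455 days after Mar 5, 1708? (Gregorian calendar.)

Wednesday

First find the weekday of Mar 5, 1708. Doomsday rule: the anchor day for the 1700s is Sunday. For year 08: 8÷12 = 0 r 8, and 8÷4 = 2, so 0+8+2 = 10.
Sunday + 10 ≡ Wednesday — that's 1708's doomsday.
In March the doomsday date is Mar 14.
Mar 5 is 9 days before Mar 14; 9 mod 7 = 2, so Wednesday − 2 = Monday.
5455 mod 7 = 2, so 5455 days after a Monday is Monday + 2 = Wednesday.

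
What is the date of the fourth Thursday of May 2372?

May 25, 2372

May 1, 2372 is a Monday.
The first Thursday is therefore May 4 (3 days later).
The fourth Thursday is 4 + 3×7 = May 25.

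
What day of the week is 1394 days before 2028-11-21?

Monday

First find the weekday of Nov 21, 2028. Doomsday rule: the anchor day for the 2000s is Tuesday. For year 28: 28÷12 = 2 r 4, and 4÷4 = 1, so 2+4+1 = 7.
Tuesday + 7 ≡ Tuesday — that's 2028's doomsday.
In November the doomsday date is Nov 7.
Nov 21 is 14 days after Nov 7; 14 mod 7 = 0, so Tuesday + 0 = Tuesday.
1394 mod 7 = 1, so 1394 days before a Tuesday is Tuesday − 1 = Monday.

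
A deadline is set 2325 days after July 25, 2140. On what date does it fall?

December 6, 2146

+365 (one year) → Jul 25, 2141 (1960 left).
+365 (one year) → Jul 25, 2142 (1595 left).
+365 (one year) → Jul 25, 2143 (1230 left).
+366 (one year; includes Feb 29, 2144) → Jul 25, 2144 (864 left).
+365 (one year) → Jul 25, 2145 (499 left).
+365 (one year) → Jul 25, 2146 (134 left).
Jul has 31 days: +7 → Aug 1, 2146 (127 left).
Aug has 31 days: +31 → Sep 1, 2146 (96 left).
Sep has 30 days: +30 → Oct 1, 2146 (66 left).
Oct has 31 days: +31 → Nov 1, 2146 (35 left).
Nov has 30 days: +30 → Dec 1, 2146 (5 left).
+5 → Dec 6, 2146.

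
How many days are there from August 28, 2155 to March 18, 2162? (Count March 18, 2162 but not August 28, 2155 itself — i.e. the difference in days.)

Aug 28, 2155 → Aug 28, 2156: 366 days (Feb 29, 2156 is in that span).
Aug 28, 2156 → Aug 28, 2157: 365 days.
Aug 28, 2157 → Aug 28, 2158: 365 days.
Aug 28, 2158 → Aug 28, 2159: 365 days.
Aug 28, 2159 → Aug 28, 2160: 366 days (Feb 29, 2160 is in that span).
Aug 28, 2160 → Aug 28, 2161: 365 days.
Aug 28, 2161 → Sep 28, 2161: 31 days (August has 31).
Sep 28, 2161 → Oct 28, 2161: 30 days (September has 30).
Oct 28, 2161 → Nov 28, 2161: 31 days (October has 31).
Nov 28, 2161 → Dec 28, 2161: 30 days (November has 30).
Dec 28, 2161 → Jan 28, 2162: 31 days (December has 31).
Jan 28, 2162 → Feb 28, 2162: 31 days (January has 31).
Feb 28, 2162 → Mar 18, 2162: 18 days.
Total: 2394 days.

2394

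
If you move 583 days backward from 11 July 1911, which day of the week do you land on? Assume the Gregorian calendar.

Jul 11, 1911 is a Tuesday.
583 mod 7 = 2, so 583 days before a Tuesday is Tuesday − 2 = Sunday.

Sunday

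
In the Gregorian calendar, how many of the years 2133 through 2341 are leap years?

50

Multiples of 4 in [2133,2341]: 52.
Of those, multiples of 100: 2 (not leap unless ÷400).
Multiples of 400: 0.
Leap years = 52 − 2 + 0 = 50.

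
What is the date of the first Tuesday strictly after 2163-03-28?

Mar 28, 2163 is a Monday.
From Monday to the next Tuesday is 1 day.
Mar 28, 2163 + 1 = Mar 29, 2163.

March 29, 2163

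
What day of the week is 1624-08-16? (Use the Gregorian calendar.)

Doomsday rule: the anchor day for the 1600s is Tuesday. For year 24: 24÷12 = 2 r 0, and 0÷4 = 0, so 2+0+0 = 2.
Tuesday + 2 ≡ Thursday — that's 1624's doomsday.
In August the doomsday date is Aug 8.
Aug 16 is 8 days after Aug 8; 8 mod 7 = 1, so Thursday + 1 = Friday.

Friday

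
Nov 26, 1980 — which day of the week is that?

Wednesday

Doomsday rule: the anchor day for the 1900s is Wednesday. For year 80: 80÷12 = 6 r 8, and 8÷4 = 2, so 6+8+2 = 16.
Wednesday + 16 ≡ Friday — that's 1980's doomsday.
In November the doomsday date is Nov 7.
Nov 26 is 19 days after Nov 7; 19 mod 7 = 5, so Friday + 5 = Wednesday.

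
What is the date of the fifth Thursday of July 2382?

July 29, 2382

July 1, 2382 is a Thursday.
The first Thursday is therefore July 1 (same day).
The fifth Thursday is 1 + 4×7 = July 29.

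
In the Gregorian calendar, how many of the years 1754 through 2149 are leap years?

Multiples of 4 in [1754,2149]: 99.
Of those, multiples of 100: 4 (not leap unless ÷400).
Multiples of 400: 1.
Leap years = 99 − 4 + 1 = 96.

96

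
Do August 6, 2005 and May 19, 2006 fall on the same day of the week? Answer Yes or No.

No

From Aug 6, 2005 to May 19, 2006 is 286 days.
286 mod 7 = 6, so they are different weekdays.
(Aug 6, 2005 is a Saturday; May 19, 2006 is a Friday.)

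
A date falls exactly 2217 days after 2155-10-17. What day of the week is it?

Wednesday

First find the weekday of Oct 17, 2155. Doomsday rule: the anchor day for the 2100s is Sunday. For year 55: 55÷12 = 4 r 7, and 7÷4 = 1, so 4+7+1 = 12.
Sunday + 12 ≡ Friday — that's 2155's doomsday.
In October the doomsday date is Oct 10.
Oct 17 is 7 days after Oct 10; 7 mod 7 = 0, so Friday + 0 = Friday.
2217 mod 7 = 5, so 2217 days after a Friday is Friday + 5 = Wednesday.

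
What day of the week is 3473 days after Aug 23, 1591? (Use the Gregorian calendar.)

Saturday

First find the weekday of Aug 23, 1591. Doomsday rule: the anchor day for the 1500s is Wednesday. For year 91: 91÷12 = 7 r 7, and 7÷4 = 1, so 7+7+1 = 15.
Wednesday + 15 ≡ Thursday — that's 1591's doomsday.
In August the doomsday date is Aug 8.
Aug 23 is 15 days after Aug 8; 15 mod 7 = 1, so Thursday + 1 = Friday.
3473 mod 7 = 1, so 3473 days after a Friday is Friday + 1 = Saturday.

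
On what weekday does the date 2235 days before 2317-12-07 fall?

First find the weekday of Dec 7, 2317. Doomsday rule: the anchor day for the 2300s is Wednesday. For year 17: 17÷12 = 1 r 5, and 5÷4 = 1, so 1+5+1 = 7.
Wednesday + 7 ≡ Wednesday — that's 2317's doomsday.
In December the doomsday date is Dec 12.
Dec 7 is 5 days before Dec 12; 5 mod 7 = 5, so Wednesday − 5 = Friday.
2235 mod 7 = 2, so 2235 days before a Friday is Friday − 2 = Wednesday.

Wednesday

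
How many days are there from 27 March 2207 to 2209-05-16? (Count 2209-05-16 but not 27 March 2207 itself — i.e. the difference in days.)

781

Mar 27, 2207 → Mar 27, 2208: 366 days (Feb 29, 2208 is in that span).
Mar 27, 2208 → Mar 27, 2209: 365 days.
Mar 27, 2209 → Apr 27, 2209: 31 days (March has 31).
Apr 27, 2209 → May 16, 2209: 19 days.
Total: 781 days.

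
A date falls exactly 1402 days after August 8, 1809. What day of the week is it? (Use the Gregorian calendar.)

Thursday

Aug 8, 1809 is a Tuesday.
1402 mod 7 = 2, so 1402 days after a Tuesday is Tuesday + 2 = Thursday.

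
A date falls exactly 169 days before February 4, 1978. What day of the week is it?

First find the weekday of Feb 4, 1978. Doomsday rule: the anchor day for the 1900s is Wednesday. For year 78: 78÷12 = 6 r 6, and 6÷4 = 1, so 6+6+1 = 13.
Wednesday + 13 ≡ Tuesday — that's 1978's doomsday.
In February the doomsday date is Feb 28 (1978 is not a leap year).
Feb 4 is 24 days before Feb 28; 24 mod 7 = 3, so Tuesday − 3 = Saturday.
169 mod 7 = 1, so 169 days before a Saturday is Saturday − 1 = Friday.

Friday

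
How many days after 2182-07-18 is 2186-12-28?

1624

Jul 18, 2182 → Jul 18, 2183: 365 days.
Jul 18, 2183 → Jul 18, 2184: 366 days (Feb 29, 2184 is in that span).
Jul 18, 2184 → Jul 18, 2185: 365 days.
Jul 18, 2185 → Jul 18, 2186: 365 days.
Jul 18, 2186 → Aug 18, 2186: 31 days (July has 31).
Aug 18, 2186 → Sep 18, 2186: 31 days (August has 31).
Sep 18, 2186 → Oct 18, 2186: 30 days (September has 30).
Oct 18, 2186 → Nov 18, 2186: 31 days (October has 31).
Nov 18, 2186 → Dec 18, 2186: 30 days (November has 30).
Dec 18, 2186 → Dec 28, 2186: 10 days.
Total: 1624 days.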